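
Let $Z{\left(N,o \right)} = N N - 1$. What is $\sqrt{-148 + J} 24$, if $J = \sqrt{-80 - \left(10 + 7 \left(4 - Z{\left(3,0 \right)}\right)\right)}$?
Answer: $24 \sqrt{-148 + i \sqrt{62}} \approx 7.7641 + 292.08 i$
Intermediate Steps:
$Z{\left(N,o \right)} = -1 + N^{2}$ ($Z{\left(N,o \right)} = N^{2} - 1 = -1 + N^{2}$)
$J = i \sqrt{62}$ ($J = \sqrt{-80 - \left(10 + 7 \left(4 - \left(-1 + 3^{2}\right)\right)\right)} = \sqrt{-80 - \left(10 + 7 \left(4 - \left(-1 + 9\right)\right)\right)} = \sqrt{-80 - \left(10 + 7 \left(4 - 8\right)\right)} = \sqrt{-80 - -18} = \sqrt{-80 + \left(-10 + 28\right)} = \sqrt{-80 + 18} = \sqrt{-62} = i \sqrt{62} \approx 7.874 i$)
$\sqrt{-148 + J} 24 = \sqrt{-148 + i \sqrt{62}} \cdot 24 = 24 \sqrt{-148 + i \sqrt{62}}$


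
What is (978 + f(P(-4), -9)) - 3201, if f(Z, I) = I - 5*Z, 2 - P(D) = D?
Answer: -2262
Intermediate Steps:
P(D) = 2 - D
(978 + f(P(-4), -9)) - 3201 = (978 + (-9 - 5*(2 - 1*(-4)))) - 3201 = (978 + (-9 - 5*(2 + 4))) - 3201 = (978 + (-9 - 5*6)) - 3201 = (978 + (-9 - 30)) - 3201 = (978 - 39) - 3201 = 939 - 3201 = -2262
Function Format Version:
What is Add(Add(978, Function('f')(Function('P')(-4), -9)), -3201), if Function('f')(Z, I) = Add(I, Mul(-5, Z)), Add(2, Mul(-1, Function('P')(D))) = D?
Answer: -2262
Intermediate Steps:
Function('P')(D) = Add(2, Mul(-1, D))
Add(Add(978, Function('f')(Function('P')(-4), -9)), -3201) = Add(Add(978, Add(-9, Mul(-5, Add(2, Mul(-1, -4))))), -3201) = Add(Add(978, Add(-9, Mul(-5, Add(2, 4)))), -3201) = Add(Add(978, Add(-9, Mul(-5, 6))), -3201) = Add(Add(978, Add(-9, -30)), -3201) = Add(Add(978, -39), -3201) = Add(939, -3201) = -2262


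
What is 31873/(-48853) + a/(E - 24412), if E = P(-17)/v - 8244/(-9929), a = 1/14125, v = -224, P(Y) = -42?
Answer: -1745911190577329617/2676026700157719125 ≈ -0.65243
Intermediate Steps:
a = 1/14125 ≈ 7.0796e-5
E = 161691/158864 (E = -42/(-224) - 8244/(-9929) = -42*(-1/224) - 8244*(-1/9929) = 3/16 + 8244/9929 = 161691/158864 ≈ 1.0178)
31873/(-48853) + a/(E - 24412) = 31873/(-48853) + 1/(14125*(161691/158864 - 24412)) = 31873*(-1/48853) + 1/(14125*(-3878026277/158864)) = -31873/48853 + (1/14125)*(-158864/3878026277) = -31873/48853 - 158864/54777121162625 = -1745911190577329617/2676026700157719125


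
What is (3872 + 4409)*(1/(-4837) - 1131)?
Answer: -6471776584/691 ≈ -9.3658e+6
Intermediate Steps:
(3872 + 4409)*(1/(-4837) - 1131) = 8281*(-1/4837 - 1131) = 8281*(-5470648/4837) = -6471776584/691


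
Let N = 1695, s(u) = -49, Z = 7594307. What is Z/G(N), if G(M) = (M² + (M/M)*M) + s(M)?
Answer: 7594307/2874671 ≈ 2.6418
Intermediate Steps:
G(M) = -49 + M + M² (G(M) = (M² + (M/M)*M) - 49 = (M² + 1*M) - 49 = (M² + M) - 49 = (M + M²) - 49 = -49 + M + M²)
Z/G(N) = 7594307/(-49 + 1695 + 1695²) = 7594307/(-49 + 1695 + 2873025) = 7594307/2874671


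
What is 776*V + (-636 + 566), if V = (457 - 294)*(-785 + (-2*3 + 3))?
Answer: -99672614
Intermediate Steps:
V = -128444 (V = 163*(-785 + (-6 + 3)) = 163*(-785 - 3) = 163*(-788) = -128444)
776*V + (-636 + 566) = 776*(-128444) + (-636 + 566) = -99672544 - 70 = -99672614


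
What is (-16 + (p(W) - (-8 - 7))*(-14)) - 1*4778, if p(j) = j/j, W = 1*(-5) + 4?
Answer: -5018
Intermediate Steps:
W = -1 (W = -5 + 4 = -1)
p(j) = 1
(-16 + (p(W) - (-8 - 7))*(-14)) - 1*4778 = (-16 + (1 - (-8 - 7))*(-14)) - 1*4778 = (-16 + (1 - 1*(-15))*(-14)) - 4778 = (-16 + (1 + 15)*(-14)) - 4778 = (-16 + 16*(-14)) - 4778 = (-16 - 224) - 4778 = -240 - 4778 = -5018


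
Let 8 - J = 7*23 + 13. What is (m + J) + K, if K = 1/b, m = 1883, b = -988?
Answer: 1696395/988 ≈ 1717.0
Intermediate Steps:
K = -1/988 (K = 1/(-988) = -1/988 ≈ -0.0010121)
J = -166 (J = 8 - (7*23 + 13) = 8 - (161 + 13) = 8 - 1*174 = 8 - 174 = -166)
(m + J) + K = (1883 - 166) - 1/988 = 1717 - 1/988 = 1696395/988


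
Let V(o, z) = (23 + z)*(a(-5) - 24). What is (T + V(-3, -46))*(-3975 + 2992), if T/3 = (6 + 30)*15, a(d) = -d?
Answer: -2022031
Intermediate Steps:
V(o, z) = -437 - 19*z (V(o, z) = (23 + z)*(-1*(-5) - 24) = (23 + z)*(5 - 24) = (23 + z)*(-19) = -437 - 19*z)
T = 1620 (T = 3*((6 + 30)*15) = 3*(36*15) = 3*540 = 1620)
(T + V(-3, -46))*(-3975 + 2992) = (1620 + (-437 - 19*(-46)))*(-3975 + 2992) = (1620 + (-437 + 874))*(-983) = (1620 + 437)*(-983) = 2057*(-983) = -2022031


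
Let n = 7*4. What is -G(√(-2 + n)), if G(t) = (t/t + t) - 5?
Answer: 4 - √26 ≈ -1.0990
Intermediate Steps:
n = 28
G(t) = -4 + t (G(t) = (1 + t) - 5 = -4 + t)
-G(√(-2 + n)) = -(-4 + √(-2 + 28)) = -(-4 + √26) = 4 - √26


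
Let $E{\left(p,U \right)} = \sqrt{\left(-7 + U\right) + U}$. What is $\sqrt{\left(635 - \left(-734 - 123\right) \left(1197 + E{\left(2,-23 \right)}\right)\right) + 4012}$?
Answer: $\sqrt{1030476 + 857 i \sqrt{53}} \approx 1015.1 + 3.073 i$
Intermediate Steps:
$E{\left(p,U \right)} = \sqrt{-7 + 2 U}$
$\sqrt{\left(635 - \left(-734 - 123\right) \left(1197 + E{\left(2,-23 \right)}\right)\right) + 4012} = \sqrt{\left(635 - \left(-734 - 123\right) \left(1197 + \sqrt{-7 + 2 \left(-23\right)}\right)\right) + 4012} = \sqrt{\left(635 - - 857 \left(1197 + \sqrt{-7 - 46}\right)\right) + 4012} = \sqrt{\left(635 - - 857 \left(1197 + \sqrt{-53}\right)\right) + 4012} = \sqrt{\left(635 - - 857 \left(1197 + i \sqrt{53}\right)\right) + 4012} = \sqrt{\left(635 - \left(-1025829 - 857 i \sqrt{53}\right)\right) + 4012} = \sqrt{\left(635 + \left(1025829 + 857 i \sqrt{53}\right)\right) + 4012} = \sqrt{\left(1026464 + 857 i \sqrt{53}\right) + 4012} = \sqrt{1030476 + 857 i \sqrt{53}}$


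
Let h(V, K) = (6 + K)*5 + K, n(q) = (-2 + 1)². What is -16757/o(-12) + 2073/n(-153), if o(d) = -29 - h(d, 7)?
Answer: 226130/101 ≈ 2238.9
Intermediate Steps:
n(q) = 1 (n(q) = (-1)² = 1)
h(V, K) = 30 + 6*K (h(V, K) = (30 + 5*K) + K = 30 + 6*K)
o(d) = -101 (o(d) = -29 - (30 + 6*7) = -29 - (30 + 42) = -29 - 1*72 = -29 - 72 = -101)
-16757/o(-12) + 2073/n(-153) = -16757/(-101) + 2073/1 = -16757*(-1/101) + 2073*1 = 16757/101 + 2073 = 226130/101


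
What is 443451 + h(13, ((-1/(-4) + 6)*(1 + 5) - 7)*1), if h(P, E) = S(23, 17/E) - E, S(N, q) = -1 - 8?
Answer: 886823/2 ≈ 4.4341e+5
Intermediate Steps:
S(N, q) = -9
h(P, E) = -9 - E
443451 + h(13, ((-1/(-4) + 6)*(1 + 5) - 7)*1) = 443451 + (-9 - ((-1/(-4) + 6)*(1 + 5) - 7)) = 443451 + (-9 - ((-1*(-¼) + 6)*6 - 7)) = 443451 + (-9 - ((¼ + 6)*6 - 7)) = 443451 + (-9 - ((25/4)*6 - 7)) = 443451 + (-9 - (75/2 - 7)) = 443451 + (-9 - 61/2) = 443451 - 79/2 = 886823/2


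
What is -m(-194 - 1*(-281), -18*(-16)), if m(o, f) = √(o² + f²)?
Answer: -3*√10057 ≈ -300.85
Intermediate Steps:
m(o, f) = √(f² + o²)
-m(-194 - 1*(-281), -18*(-16)) = -√((-18*(-16))² + (-194 - 1*(-281))²) = -√(288² + (-194 + 281)²) = -√(82944 + 87²) = -√(82944 + 7569) = -√90513 = -3*√10057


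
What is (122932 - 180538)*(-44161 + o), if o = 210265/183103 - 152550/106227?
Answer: 5497906072306263624/2161164709 ≈ 2.5440e+9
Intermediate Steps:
o = -621838055/2161164709 (o = 210265*(1/183103) - 152550*1/106227 = 210265/183103 - 16950/11803 = -621838055/2161164709 ≈ -0.28773)
(122932 - 180538)*(-44161 + o) = (122932 - 180538)*(-44161 - 621838055/2161164709) = -57606*(-95439816552204/2161164709) = 5497906072306263624/2161164709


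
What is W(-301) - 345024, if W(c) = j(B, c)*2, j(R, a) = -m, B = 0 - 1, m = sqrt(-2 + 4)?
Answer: -345024 - 2*sqrt(2) ≈ -3.4503e+5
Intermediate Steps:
m = sqrt(2) ≈ 1.4142
B = -1
j(R, a) = -sqrt(2)
W(c) = -2*sqrt(2) (W(c) = -sqrt(2)*2 = -2*sqrt(2))
W(-301) - 345024 = -2*sqrt(2) - 345024 = -345024 - 2*sqrt(2)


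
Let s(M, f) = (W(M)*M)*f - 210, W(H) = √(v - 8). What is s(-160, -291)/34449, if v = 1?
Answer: -70/11483 + 15520*I*√7/11483 ≈ -0.006096 + 3.5759*I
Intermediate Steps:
W(H) = I*√7 (W(H) = √(1 - 8) = √(-7) = I*√7)
s(M, f) = -210 + I*M*f*√7 (s(M, f) = ((I*√7)*M)*f - 210 = (I*M*√7)*f - 210 = I*M*f*√7 - 210 = -210 + I*M*f*√7)
s(-160, -291)/34449 = (-210 + I*(-160)*(-291)*√7)/34449 = (-210 + 46560*I*√7)*(1/34449) = -70/11483 + 15520*I*√7/11483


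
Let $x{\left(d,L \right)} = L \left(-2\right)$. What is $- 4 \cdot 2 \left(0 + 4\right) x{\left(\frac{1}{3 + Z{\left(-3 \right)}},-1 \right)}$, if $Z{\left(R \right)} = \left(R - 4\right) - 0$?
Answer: $-64$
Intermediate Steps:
$Z{\left(R \right)} = -4 + R$ ($Z{\left(R \right)} = \left(-4 + R\right) + 0 = -4 + R$)
$x{\left(d,L \right)} = - 2 L$
$- 4 \cdot 2 \left(0 + 4\right) x{\left(\frac{1}{3 + Z{\left(-3 \right)}},-1 \right)} = - 4 \cdot 2 \left(0 + 4\right) \left(\left(-2\right) \left(-1\right)\right) = - 4 \cdot 2 \cdot 4 \cdot 2 = \left(-4\right) 8 \cdot 2 = \left(-32\right) 2 = -64$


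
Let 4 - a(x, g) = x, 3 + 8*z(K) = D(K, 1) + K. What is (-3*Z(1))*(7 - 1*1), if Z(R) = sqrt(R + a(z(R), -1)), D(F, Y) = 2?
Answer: -18*sqrt(5) ≈ -40.249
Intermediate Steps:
z(K) = -1/8 + K/8 (z(K) = -3/8 + (2 + K)/8 = -3/8 + (1/4 + K/8) = -1/8 + K/8)
a(x, g) = 4 - x
Z(R) = sqrt(33/8 + 7*R/8) (Z(R) = sqrt(R + (4 - (-1/8 + R/8))) = sqrt(R + (4 + (1/8 - R/8))) = sqrt(R + (33/8 - R/8)) = sqrt(33/8 + 7*R/8))
(-3*Z(1))*(7 - 1*1) = (-3*sqrt(66 + 14*1)/4)*(7 - 1*1) = (-3*sqrt(66 + 14)/4)*(7 - 1) = -3*sqrt(80)/4*6 = -3*4*sqrt(5)/4*6 = -3*sqrt(5)*6 = -18*sqrt(5)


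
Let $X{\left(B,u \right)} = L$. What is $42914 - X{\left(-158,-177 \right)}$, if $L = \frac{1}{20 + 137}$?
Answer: $\frac{6737497}{157} \approx 42914.0$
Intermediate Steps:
$L = \frac{1}{157} \approx 0.0063694$
$X{\left(B,u \right)} = \frac{1}{157}$
$42914 - X{\left(-158,-177 \right)} = 42914 - \frac{1}{157} = \frac{6737497}{157}$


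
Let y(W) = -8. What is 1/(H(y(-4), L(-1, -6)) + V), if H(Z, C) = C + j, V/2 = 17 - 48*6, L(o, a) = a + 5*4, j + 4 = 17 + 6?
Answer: -1/509 ≈ -0.0019646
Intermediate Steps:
j = 19 (j = -4 + (17 + 6) = -4 + 23 = 19)
L(o, a) = 20 + a (L(o, a) = a + 20 = 20 + a)
V = -542 (V = 2*(17 - 48*6) = 2*(17 - 288) = 2*(-271) = -542)
H(Z, C) = 19 + C (H(Z, C) = C + 19 = 19 + C)
1/(H(y(-4), L(-1, -6)) + V) = 1/((19 + (20 - 6)) - 542) = 1/((19 + 14) - 542) = 1/(33 - 542) = 1/(-509) = -1/509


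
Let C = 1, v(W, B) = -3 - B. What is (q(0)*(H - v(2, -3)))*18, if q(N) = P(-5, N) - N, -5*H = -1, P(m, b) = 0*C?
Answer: 0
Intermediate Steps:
P(m, b) = 0 (P(m, b) = 0*1 = 0)
H = ⅕ (H = -⅕*(-1) = ⅕ ≈ 0.20000)
q(N) = -N (q(N) = 0 - N = -N)
(q(0)*(H - v(2, -3)))*18 = ((-1*0)*(⅕ - (-3 - 1*(-3))))*18 = (0*(⅕ - (-3 + 3)))*18 = (0*(⅕ - 1*0))*18 = (0*(⅕ + 0))*18 = (0*(⅕))*18 = 0*18 = 0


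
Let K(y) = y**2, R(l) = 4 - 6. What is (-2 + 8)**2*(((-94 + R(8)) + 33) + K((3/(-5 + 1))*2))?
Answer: -2187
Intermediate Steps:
R(l) = -2
(-2 + 8)**2*(((-94 + R(8)) + 33) + K((3/(-5 + 1))*2)) = (-2 + 8)**2*(((-94 - 2) + 33) + ((3/(-5 + 1))*2)**2) = 6**2*((-96 + 33) + ((3/(-4))*2)**2) = 36*(-63 + (-1/4*3*2)**2) = 36*(-63 + (-3/4*2)**2) = 36*(-63 + (-3/2)**2) = 36*(-63 + 9/4) = 36*(-243/4) = -2187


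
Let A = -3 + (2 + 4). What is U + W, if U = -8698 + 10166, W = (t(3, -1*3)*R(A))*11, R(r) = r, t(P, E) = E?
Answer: 1369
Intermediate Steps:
A = 3 (A = -3 + 6 = 3)
W = -99 (W = (-1*3*3)*11 = -3*3*11 = -9*11 = -99)
U = 1468
U + W = 1468 - 99 = 1369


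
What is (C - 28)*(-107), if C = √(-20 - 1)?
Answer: 2996 - 107*I*√21 ≈ 2996.0 - 490.34*I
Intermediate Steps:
C = I*√21 (C = √(-21) = I*√21 ≈ 4.5826*I)
(C - 28)*(-107) = (I*√21 - 28)*(-107) = (-28 + I*√21)*(-107) = 2996 - 107*I*√21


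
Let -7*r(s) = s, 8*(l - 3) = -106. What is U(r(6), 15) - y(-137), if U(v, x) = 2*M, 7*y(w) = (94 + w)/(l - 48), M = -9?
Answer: -29530/1631 ≈ -18.105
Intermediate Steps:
l = -41/4 (l = 3 + (1/8)*(-106) = 3 - 53/4 = -41/4 ≈ -10.250)
r(s) = -s/7
y(w) = -376/1631 - 4*w/1631 (y(w) = ((94 + w)/(-41/4 - 48))/7 = ((94 + w)/(-233/4))/7 = ((94 + w)*(-4/233))/7 = (-376/233 - 4*w/233)/7 = -376/1631 - 4*w/1631)
U(v, x) = -18 (U(v, x) = 2*(-9) = -18)
U(r(6), 15) - y(-137) = -18 - (-376/1631 - 4/1631*(-137)) = -18 - (-376/1631 + 548/1631) = -18 - 1*172/1631 = -18 - 172/1631 = -29530/1631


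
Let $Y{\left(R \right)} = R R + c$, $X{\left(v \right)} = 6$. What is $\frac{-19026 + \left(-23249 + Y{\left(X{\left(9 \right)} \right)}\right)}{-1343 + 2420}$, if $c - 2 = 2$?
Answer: $- \frac{42235}{1077} \approx -39.215$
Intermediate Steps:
$c = 4$ ($c = 2 + 2 = 4$)
$Y{\left(R \right)} = 4 + R^{2}$ ($Y{\left(R \right)} = R R + 4 = R^{2} + 4 = 4 + R^{2}$)
$\frac{-19026 + \left(-23249 + Y{\left(X{\left(9 \right)} \right)}\right)}{-1343 + 2420} = \frac{-19026 - \left(23245 - 36\right)}{-1343 + 2420} = \frac{-19026 + \left(-23249 + \left(4 + 36\right)\right)}{1077} = \left(-19026 + \left(-23249 + 40\right)\right) \frac{1}{1077} = \left(-19026 - 23209\right) \frac{1}{1077} = \left(-42235\right) \frac{1}{1077} = - \frac{42235}{1077}$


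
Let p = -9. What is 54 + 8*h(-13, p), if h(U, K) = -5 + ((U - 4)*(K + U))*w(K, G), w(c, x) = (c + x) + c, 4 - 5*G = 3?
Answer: -266218/5 ≈ -53244.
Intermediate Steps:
G = ⅕ (G = ⅘ - ⅕*3 = ⅘ - ⅗ = ⅕ ≈ 0.20000)
w(c, x) = x + 2*c
h(U, K) = -5 + (-4 + U)*(⅕ + 2*K)*(K + U) (h(U, K) = -5 + ((U - 4)*(K + U))*(⅕ + 2*K) = -5 + ((-4 + U)*(K + U))*(⅕ + 2*K) = -5 + (-4 + U)*(⅕ + 2*K)*(K + U))
54 + 8*h(-13, p) = 54 + 8*(-5 - ⅘*(-9)*(1 + 10*(-9)) - ⅘*(-13)*(1 + 10*(-9)) + (⅕)*(-13)²*(1 + 10*(-9)) + (⅕)*(-9)*(-13)*(1 + 10*(-9))) = 54 + 8*(-5 - ⅘*(-9)*(1 - 90) - ⅘*(-13)*(1 - 90) + (⅕)*169*(1 - 90) + (⅕)*(-9)*(-13)*(1 - 90)) = 54 + 8*(-5 - ⅘*(-9)*(-89) - ⅘*(-13)*(-89) + (⅕)*169*(-89) + (⅕)*(-9)*(-13)*(-89)) = 54 + 8*(-5 - 3204/5 - 4628/5 - 15041/5 - 10413/5) = 54 + 8*(-33311/5) = 54 - 266488/5 = -266218/5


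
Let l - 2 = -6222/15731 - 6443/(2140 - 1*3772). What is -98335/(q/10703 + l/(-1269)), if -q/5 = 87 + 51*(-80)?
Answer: -183362342515319520/3470131527763 ≈ -52840.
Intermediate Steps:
q = 19965 (q = -5*(87 + 51*(-80)) = -5*(87 - 4080) = -5*(-3993) = 19965)
l = 8385089/1510176 (l = 2 + (-6222/15731 - 6443/(2140 - 1*3772)) = 2 + (-6222*1/15731 - 6443/(2140 - 3772)) = 2 + (-6222/15731 - 6443/(-1632)) = 2 + (-6222/15731 - 6443*(-1/1632)) = 2 + (-6222/15731 + 379/96) = 2 + 5364737/1510176 = 8385089/1510176 ≈ 5.5524)
-98335/(q/10703 + l/(-1269)) = -98335/(19965/10703 + (8385089/1510176)/(-1269)) = -98335/(19965*(1/10703) + (8385089/1510176)*(-1/1269)) = -98335/(1815/973 - 8385089/1916413344) = -98335/3470131527763/1864670183712 = -98335*1864670183712/3470131527763 = -183362342515319520/3470131527763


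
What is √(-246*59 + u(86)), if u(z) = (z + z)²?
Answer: √15070 ≈ 122.76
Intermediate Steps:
u(z) = 4*z² (u(z) = (2*z)² = 4*z²)
√(-246*59 + u(86)) = √(-246*59 + 4*86²) = √(-14514 + 4*7396) = √(-14514 + 29584) = √15070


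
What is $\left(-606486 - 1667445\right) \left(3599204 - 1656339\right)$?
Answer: $-4417940952315$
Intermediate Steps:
$\left(-606486 - 1667445\right) \left(3599204 - 1656339\right) = \left(-606486 - 1667445\right) 1942865 = \left(-2273931\right) 1942865 = -4417940952315$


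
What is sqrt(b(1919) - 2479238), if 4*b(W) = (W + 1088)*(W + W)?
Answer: sqrt(1623914)/2 ≈ 637.16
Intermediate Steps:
b(W) = W*(1088 + W)/2 (b(W) = ((W + 1088)*(W + W))/4 = ((1088 + W)*(2*W))/4 = (2*W*(1088 + W))/4 = W*(1088 + W)/2)
sqrt(b(1919) - 2479238) = sqrt((1/2)*1919*(1088 + 1919) - 2479238) = sqrt((1/2)*1919*3007 - 2479238) = sqrt(5770433/2 - 2479238) = sqrt(811957/2) = sqrt(1623914)/2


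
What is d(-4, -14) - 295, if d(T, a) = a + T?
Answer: -313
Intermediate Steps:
d(T, a) = T + a
d(-4, -14) - 295 = (-4 - 14) - 295 = -18 - 295 = -313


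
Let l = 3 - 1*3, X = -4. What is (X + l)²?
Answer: 16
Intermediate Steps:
l = 0 (l = 3 - 3 = 0)
(X + l)² = (-4 + 0)² = (-4)² = 16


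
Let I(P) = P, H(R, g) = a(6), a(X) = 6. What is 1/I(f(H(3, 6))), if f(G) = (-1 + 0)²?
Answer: 1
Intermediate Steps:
H(R, g) = 6
f(G) = 1 (f(G) = (-1)² = 1)
1/I(f(H(3, 6))) = 1/1 = 1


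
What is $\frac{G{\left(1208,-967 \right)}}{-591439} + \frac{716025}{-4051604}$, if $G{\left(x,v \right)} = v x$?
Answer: $\frac{4309339380169}{2396276618156} \approx 1.7983$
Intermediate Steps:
$\frac{G{\left(1208,-967 \right)}}{-591439} + \frac{716025}{-4051604} = \frac{\left(-967\right) 1208}{-591439} + \frac{716025}{-4051604} = \left(-1168136\right) \left(- \frac{1}{591439}\right) + 716025 \left(- \frac{1}{4051604}\right) = \frac{1168136}{591439} - \frac{716025}{4051604} = \frac{4309339380169}{2396276618156}$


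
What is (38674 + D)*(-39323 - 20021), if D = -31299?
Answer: -437662000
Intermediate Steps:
(38674 + D)*(-39323 - 20021) = (38674 - 31299)*(-39323 - 20021) = 7375*(-59344) = -437662000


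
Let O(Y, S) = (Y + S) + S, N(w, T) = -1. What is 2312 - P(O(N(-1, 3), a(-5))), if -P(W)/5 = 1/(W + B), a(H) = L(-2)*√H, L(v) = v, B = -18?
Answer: 1019497/441 + 20*I*√5/441 ≈ 2311.8 + 0.10141*I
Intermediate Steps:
a(H) = -2*√H
O(Y, S) = Y + 2*S (O(Y, S) = (S + Y) + S = Y + 2*S)
P(W) = -5/(-18 + W) (P(W) = -5/(W - 18) = -5/(-18 + W))
2312 - P(O(N(-1, 3), a(-5))) = 2312 - (-5)/(-18 + (-1 + 2*(-2*I*√5))) = 2312 - (-5)/(-18 + (-1 - 4*I*√5)) = 2312 - (-5)/(-19 - 4*I*√5) = 2312 + 5/(-19 - 4*I*√5)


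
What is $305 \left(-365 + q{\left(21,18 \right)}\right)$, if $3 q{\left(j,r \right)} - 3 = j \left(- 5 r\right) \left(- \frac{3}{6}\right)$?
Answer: $-14945$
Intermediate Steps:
$q{\left(j,r \right)} = 1 + \frac{5 j r}{6}$ ($q{\left(j,r \right)} = 1 + \frac{j \left(- 5 r\right) \left(- \frac{3}{6}\right)}{3} = 1 + \frac{- 5 j r \left(\left(-3\right) \frac{1}{6}\right)}{3} = 1 + \frac{- 5 j r \left(- \frac{1}{2}\right)}{3} = 1 + \frac{\frac{5}{2} j r}{3} = 1 + \frac{5 j r}{6}$)
$305 \left(-365 + q{\left(21,18 \right)}\right) = 305 \left(-365 + \left(1 + \frac{5}{6} \cdot 21 \cdot 18\right)\right) = 305 \left(-365 + \left(1 + 315\right)\right) = 305 \left(-365 + 316\right) = 305 \left(-49\right) = -14945$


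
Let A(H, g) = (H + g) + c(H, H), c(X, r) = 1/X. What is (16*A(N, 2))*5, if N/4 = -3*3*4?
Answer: -102245/9 ≈ -11361.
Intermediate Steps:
N = -144 (N = 4*(-3*3*4) = 4*(-9*4) = 4*(-36) = -144)
A(H, g) = H + g + 1/H (A(H, g) = (H + g) + 1/H = H + g + 1/H)
(16*A(N, 2))*5 = (16*(-144 + 2 + 1/(-144)))*5 = (16*(-144 + 2 - 1/144))*5 = (16*(-20449/144))*5 = -20449/9*5 = -102245/9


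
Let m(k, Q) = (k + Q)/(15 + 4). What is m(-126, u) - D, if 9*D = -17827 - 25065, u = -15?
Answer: 813679/171 ≈ 4758.4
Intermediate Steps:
m(k, Q) = Q/19 + k/19 (m(k, Q) = (Q + k)/19 = (Q + k)*(1/19) = Q/19 + k/19)
D = -42892/9 (D = (-17827 - 25065)/9 = (⅑)*(-42892) = -42892/9 ≈ -4765.8)
m(-126, u) - D = ((1/19)*(-15) + (1/19)*(-126)) - 1*(-42892/9) = (-15/19 - 126/19) + 42892/9 = -141/19 + 42892/9 = 813679/171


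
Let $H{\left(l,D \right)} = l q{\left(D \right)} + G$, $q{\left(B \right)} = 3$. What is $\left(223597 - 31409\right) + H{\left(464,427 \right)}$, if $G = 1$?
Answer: $193581$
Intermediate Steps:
$H{\left(l,D \right)} = 1 + 3 l$ ($H{\left(l,D \right)} = l 3 + 1 = 3 l + 1 = 1 + 3 l$)
$\left(223597 - 31409\right) + H{\left(464,427 \right)} = \left(223597 - 31409\right) + \left(1 + 3 \cdot 464\right) = 192188 + \left(1 + 1392\right) = 192188 + 1393 = 193581$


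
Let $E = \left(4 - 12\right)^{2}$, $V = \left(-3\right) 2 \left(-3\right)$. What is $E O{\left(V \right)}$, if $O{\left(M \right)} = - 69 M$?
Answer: $-79488$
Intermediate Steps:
$V = 18$ ($V = \left(-6\right) \left(-3\right) = 18$)
$E = 64$ ($E = \left(-8\right)^{2} = 64$)
$E O{\left(V \right)} = 64 \left(\left(-69\right) 18\right) = 64 \left(-1242\right) = -79488$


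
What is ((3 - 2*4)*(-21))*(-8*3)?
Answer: -2520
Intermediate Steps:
((3 - 2*4)*(-21))*(-8*3) = ((3 - 8)*(-21))*(-24) = -5*(-21)*(-24) = 105*(-24) = -2520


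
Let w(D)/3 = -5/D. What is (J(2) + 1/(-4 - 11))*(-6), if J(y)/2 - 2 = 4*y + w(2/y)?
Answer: 302/5 ≈ 60.400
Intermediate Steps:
w(D) = -15/D (w(D) = 3*(-5/D) = -15/D)
J(y) = 4 - 7*y (J(y) = 4 + 2*(4*y - 15*y/2) = 4 + 2*(-7*y/2) = 4 - 7*y)
(J(2) + 1/(-4 - 11))*(-6) = ((4 - 7*2) + 1/(-4 - 11))*(-6) = ((4 - 14) + 1/(-15))*(-6) = (-10 - 1/15)*(-6) = -151/15*(-6) = 302/5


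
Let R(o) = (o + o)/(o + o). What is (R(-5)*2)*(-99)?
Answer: -198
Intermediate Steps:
R(o) = 1 (R(o) = (2*o)/((2*o)) = (2*o)*(1/(2*o)) = 1)
(R(-5)*2)*(-99) = (1*2)*(-99) = 2*(-99) = -198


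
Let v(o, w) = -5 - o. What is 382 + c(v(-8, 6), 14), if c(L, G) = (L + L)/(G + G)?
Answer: 5351/14 ≈ 382.21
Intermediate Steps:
c(L, G) = L/G (c(L, G) = (2*L)/((2*G)) = (2*L)*(1/(2*G)) = L/G)
382 + c(v(-8, 6), 14) = 382 + (-5 - 1*(-8))/14 = 382 + (-5 + 8)*(1/14) = 382 + 3*(1/14) = 382 + 3/14 = 5351/14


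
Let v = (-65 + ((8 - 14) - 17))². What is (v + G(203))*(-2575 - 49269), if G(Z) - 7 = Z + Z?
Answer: -422891508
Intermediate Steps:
G(Z) = 7 + 2*Z (G(Z) = 7 + (Z + Z) = 7 + 2*Z)
v = 7744 (v = (-65 + (-6 - 17))² = (-65 - 23)² = (-88)² = 7744)
(v + G(203))*(-2575 - 49269) = (7744 + (7 + 2*203))*(-2575 - 49269) = (7744 + (7 + 406))*(-51844) = (7744 + 413)*(-51844) = 8157*(-51844) = -422891508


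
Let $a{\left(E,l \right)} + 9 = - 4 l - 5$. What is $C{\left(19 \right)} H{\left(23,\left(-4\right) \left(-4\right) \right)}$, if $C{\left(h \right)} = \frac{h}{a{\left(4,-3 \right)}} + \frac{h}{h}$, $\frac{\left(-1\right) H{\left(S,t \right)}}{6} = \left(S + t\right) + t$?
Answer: $2805$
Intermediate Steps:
$a{\left(E,l \right)} = -14 - 4 l$ ($a{\left(E,l \right)} = -9 - \left(5 + 4 l\right) = -14 - 4 l$)
$H{\left(S,t \right)} = - 12 t - 6 S$ ($H{\left(S,t \right)} = - 6 \left(\left(S + t\right) + t\right) = - 6 \left(S + 2 t\right) = - 12 t - 6 S$)
$C{\left(h \right)} = 1 - \frac{h}{2}$ ($C{\left(h \right)} = \frac{h}{-14 - -12} + \frac{h}{h} = \frac{h}{-14 + 12} + 1 = \frac{h}{-2} + 1 = h \left(- \frac{1}{2}\right) + 1 = - \frac{h}{2} + 1 = 1 - \frac{h}{2}$)
$C{\left(19 \right)} H{\left(23,\left(-4\right) \left(-4\right) \right)} = \left(1 - \frac{19}{2}\right) \left(- 12 \left(\left(-4\right) \left(-4\right)\right) - 138\right) = \left(1 - \frac{19}{2}\right) \left(\left(-12\right) 16 - 138\right) = - \frac{17 \left(-192 - 138\right)}{2} = \left(- \frac{17}{2}\right) \left(-330\right) = 2805$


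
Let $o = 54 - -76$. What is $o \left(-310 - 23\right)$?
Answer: $-43290$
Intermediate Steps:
$o = 130$ ($o = 54 + 76 = 130$)
$o \left(-310 - 23\right) = 130 \left(-310 - 23\right) = 130 \left(-333\right) = -43290$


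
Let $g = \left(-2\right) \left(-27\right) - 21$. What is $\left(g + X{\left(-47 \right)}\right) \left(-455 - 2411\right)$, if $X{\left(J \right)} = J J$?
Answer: $-6425572$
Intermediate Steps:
$g = 33$ ($g = 54 - 21 = 33$)
$X{\left(J \right)} = J^{2}$
$\left(g + X{\left(-47 \right)}\right) \left(-455 - 2411\right) = \left(33 + \left(-47\right)^{2}\right) \left(-455 - 2411\right) = \left(33 + 2209\right) \left(-2866\right) = 2242 \left(-2866\right) = -6425572$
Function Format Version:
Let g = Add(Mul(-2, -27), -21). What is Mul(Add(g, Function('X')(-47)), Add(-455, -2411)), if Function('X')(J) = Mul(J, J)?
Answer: -6425572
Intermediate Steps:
g = 33 (g = Add(54, -21) = 33)
Function('X')(J) = Pow(J, 2)
Mul(Add(g, Function('X')(-47)), Add(-455, -2411)) = Mul(Add(33, Pow(-47, 2)), Add(-455, -2411)) = Mul(Add(33, 2209), -2866) = Mul(2242, -2866) = -6425572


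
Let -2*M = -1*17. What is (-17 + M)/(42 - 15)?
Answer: -17/54 ≈ -0.31481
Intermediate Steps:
M = 17/2 (M = -(-1)*17/2 = -1/2*(-17) = 17/2 ≈ 8.5000)
(-17 + M)/(42 - 15) = (-17 + 17/2)/(42 - 15) = -17/2/27 = -17/2*1/27 = -17/54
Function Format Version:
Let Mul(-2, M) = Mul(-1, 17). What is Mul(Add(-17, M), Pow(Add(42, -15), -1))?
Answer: Rational(-17, 54) ≈ -0.31481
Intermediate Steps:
M = Rational(17, 2) (M = Mul(Rational(-1, 2), Mul(-1, 17)) = Mul(Rational(-1, 2), -17) = Rational(17, 2) ≈ 8.5000)
Mul(Add(-17, M), Pow(Add(42, -15), -1)) = Mul(Add(-17, Rational(17, 2)), Pow(Add(42, -15), -1)) = Mul(Rational(-17, 2), Pow(27, -1)) = Mul(Rational(-17, 2), Rational(1, 27)) = Rational(-17, 54)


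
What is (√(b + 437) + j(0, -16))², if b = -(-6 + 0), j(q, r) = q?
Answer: 443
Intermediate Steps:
b = 6 (b = -1*(-6) = 6)
(√(b + 437) + j(0, -16))² = (√(6 + 437) + 0)² = (√443 + 0)² = (√443)² = 443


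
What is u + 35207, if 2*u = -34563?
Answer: 35851/2 ≈ 17926.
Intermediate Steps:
u = -34563/2 (u = (½)*(-34563) = -34563/2 ≈ -17282.)
u + 35207 = -34563/2 + 35207 = 35851/2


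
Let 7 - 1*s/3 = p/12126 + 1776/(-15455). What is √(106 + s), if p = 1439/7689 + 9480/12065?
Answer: √1413773484659720346838453358790/105365835738570 ≈ 11.285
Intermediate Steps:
p = 18050651/18553557 (p = 1439*(1/7689) + 9480*(1/12065) = 1439/7689 + 1896/2413 = 18050651/18553557 ≈ 0.97289)
s = 2248981302759427/105365835738570 (s = 21 - 3*((18050651/18553557)/12126 + 1776/(-15455)) = 21 - 3*((18050651/18553557)*(1/12126) + 1776*(-1/15455)) = 21 - 3*(18050651/224980432182 - 1776/15455) = 21 - 3*(-36298752249457/316097507215710) = 21 + 36298752249457/105365835738570 = 2248981302759427/105365835738570 ≈ 21.345)
√(106 + s) = √(106 + 2248981302759427/105365835738570) = √(13417759891047847/105365835738570) = √1413773484659720346838453358790/105365835738570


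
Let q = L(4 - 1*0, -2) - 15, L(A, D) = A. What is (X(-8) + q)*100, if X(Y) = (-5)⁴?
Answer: 61400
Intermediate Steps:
X(Y) = 625
q = -11 (q = (4 - 1*0) - 15 = (4 + 0) - 15 = 4 - 15 = -11)
(X(-8) + q)*100 = (625 - 11)*100 = 614*100 = 61400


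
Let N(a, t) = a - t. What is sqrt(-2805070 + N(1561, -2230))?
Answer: I*sqrt(2801279) ≈ 1673.7*I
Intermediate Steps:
sqrt(-2805070 + N(1561, -2230)) = sqrt(-2805070 + (1561 - 1*(-2230))) = sqrt(-2805070 + (1561 + 2230)) = sqrt(-2805070 + 3791) = sqrt(-2801279) = I*sqrt(2801279)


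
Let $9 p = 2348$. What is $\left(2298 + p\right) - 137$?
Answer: $\frac{21797}{9} \approx 2421.9$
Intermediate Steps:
$p = \frac{2348}{9}$ ($p = \frac{1}{9} \cdot 2348 = \frac{2348}{9} \approx 260.89$)
$\left(2298 + p\right) - 137 = \left(2298 + \frac{2348}{9}\right) - 137 = \frac{23030}{9} - 137 = \frac{21797}{9}$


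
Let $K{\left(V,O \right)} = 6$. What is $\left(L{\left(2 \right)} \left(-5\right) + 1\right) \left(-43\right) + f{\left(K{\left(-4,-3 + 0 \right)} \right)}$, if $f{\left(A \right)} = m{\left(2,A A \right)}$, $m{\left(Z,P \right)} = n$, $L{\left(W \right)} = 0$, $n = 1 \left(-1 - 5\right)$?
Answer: $-49$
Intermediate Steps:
$n = -6$ ($n = 1 \left(-6\right) = -6$)
$m{\left(Z,P \right)} = -6$
$f{\left(A \right)} = -6$
$\left(L{\left(2 \right)} \left(-5\right) + 1\right) \left(-43\right) + f{\left(K{\left(-4,-3 + 0 \right)} \right)} = \left(0 \left(-5\right) + 1\right) \left(-43\right) - 6 = \left(0 + 1\right) \left(-43\right) - 6 = 1 \left(-43\right) - 6 = -43 - 6 = -49$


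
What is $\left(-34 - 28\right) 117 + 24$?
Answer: $-7230$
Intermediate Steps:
$\left(-34 - 28\right) 117 + 24 = \left(-62\right) 117 + 24 = -7254 + 24 = -7230$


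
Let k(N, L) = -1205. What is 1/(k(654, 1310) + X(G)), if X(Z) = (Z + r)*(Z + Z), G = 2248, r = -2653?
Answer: -1/1822085 ≈ -5.4882e-7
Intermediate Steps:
X(Z) = 2*Z*(-2653 + Z) (X(Z) = (Z - 2653)*(Z + Z) = (-2653 + Z)*(2*Z) = 2*Z*(-2653 + Z))
1/(k(654, 1310) + X(G)) = 1/(-1205 + 2*2248*(-2653 + 2248)) = 1/(-1205 + 2*2248*(-405)) = 1/(-1205 - 1820880) = 1/(-1822085) = -1/1822085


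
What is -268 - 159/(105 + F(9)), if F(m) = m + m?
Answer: -11041/41 ≈ -269.29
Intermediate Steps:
F(m) = 2*m
-268 - 159/(105 + F(9)) = -268 - 159/(105 + 2*9) = -268 - 159/(105 + 18) = -268 - 159/123 = -268 + (1/123)*(-159) = -268 - 53/41 = -11041/41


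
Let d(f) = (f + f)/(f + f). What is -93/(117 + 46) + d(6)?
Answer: 70/163 ≈ 0.42945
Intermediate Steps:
d(f) = 1 (d(f) = (2*f)/((2*f)) = (2*f)*(1/(2*f)) = 1)
-93/(117 + 46) + d(6) = -93/(117 + 46) + 1 = -93/163 + 1 = 70/163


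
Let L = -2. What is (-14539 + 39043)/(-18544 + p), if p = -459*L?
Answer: -12252/8813 ≈ -1.3902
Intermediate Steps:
p = 918 (p = -459*(-2) = 918)
(-14539 + 39043)/(-18544 + p) = (-14539 + 39043)/(-18544 + 918) = 24504/(-17626) = 24504*(-1/17626) = -12252/8813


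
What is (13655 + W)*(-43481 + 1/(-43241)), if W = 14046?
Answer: -52082365401322/43241 ≈ -1.2045e+9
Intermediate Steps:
(13655 + W)*(-43481 + 1/(-43241)) = (13655 + 14046)*(-43481 + 1/(-43241)) = 27701*(-43481 - 1/43241) = 27701*(-1880161922/43241) = -52082365401322/43241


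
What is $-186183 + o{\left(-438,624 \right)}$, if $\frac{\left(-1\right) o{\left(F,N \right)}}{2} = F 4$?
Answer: $-182679$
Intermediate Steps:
$o{\left(F,N \right)} = - 8 F$ ($o{\left(F,N \right)} = - 2 F 4 = - 2 \cdot 4 F = - 8 F$)
$-186183 + o{\left(-438,624 \right)} = -186183 - -3504 = -186183 + 3504 = -182679$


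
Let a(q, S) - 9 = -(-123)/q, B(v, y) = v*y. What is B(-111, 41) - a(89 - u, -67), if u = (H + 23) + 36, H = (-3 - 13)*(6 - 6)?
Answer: -45641/10 ≈ -4564.1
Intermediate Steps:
H = 0 (H = -16*0 = 0)
u = 59 (u = (0 + 23) + 36 = 23 + 36 = 59)
a(q, S) = 9 + 123/q (a(q, S) = 9 - (-123)/q = 9 + 123/q)
B(-111, 41) - a(89 - u, -67) = -111*41 - (9 + 123/(89 - 1*59)) = -4551 - (9 + 123/(89 - 59)) = -4551 - (9 + 123/30) = -4551 - (9 + 123*(1/30)) = -4551 - (9 + 41/10) = -4551 - 1*131/10 = -4551 - 131/10 = -45641/10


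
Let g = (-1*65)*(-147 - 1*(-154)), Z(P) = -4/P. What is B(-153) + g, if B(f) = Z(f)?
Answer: -69611/153 ≈ -454.97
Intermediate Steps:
B(f) = -4/f
g = -455 (g = -65*(-147 + 154) = -65*7 = -455)
B(-153) + g = -4/(-153) - 455 = -4*(-1/153) - 455 = 4/153 - 455 = -69611/153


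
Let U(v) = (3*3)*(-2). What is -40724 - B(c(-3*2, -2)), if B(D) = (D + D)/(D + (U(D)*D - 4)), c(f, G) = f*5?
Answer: -10303142/253 ≈ -40724.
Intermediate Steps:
U(v) = -18 (U(v) = 9*(-2) = -18)
c(f, G) = 5*f
B(D) = 2*D/(-4 - 17*D) (B(D) = (D + D)/(D + (-18*D - 4)) = (2*D)/(D + (-4 - 18*D)) = (2*D)/(-4 - 17*D) = 2*D/(-4 - 17*D))
-40724 - B(c(-3*2, -2)) = -40724 - 2*5*(-3*2)/(-4 - 85*(-3*2)) = -40724 - 2*5*(-6)/(-4 - 85*(-6)) = -40724 - 2*(-30)/(-4 - 17*(-30)) = -40724 - 2*(-30)/(-4 + 510) = -40724 - 2*(-30)/506 = -40724 - 1*(-30/253) = -40724 + 30/253 = -10303142/253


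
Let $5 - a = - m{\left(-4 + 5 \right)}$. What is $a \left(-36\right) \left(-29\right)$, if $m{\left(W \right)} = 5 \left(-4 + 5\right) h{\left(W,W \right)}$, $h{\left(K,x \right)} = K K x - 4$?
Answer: $-10440$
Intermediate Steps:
$h{\left(K,x \right)} = -4 + x K^{2}$ ($h{\left(K,x \right)} = K^{2} x - 4 = x K^{2} - 4 = -4 + x K^{2}$)
$m{\left(W \right)} = -20 + 5 W^{3}$ ($m{\left(W \right)} = 5 \left(-4 + 5\right) \left(-4 + W W^{2}\right) = 5 \cdot 1 \left(-4 + W^{3}\right) = 5 \left(-4 + W^{3}\right) = -20 + 5 W^{3}$)
$a = -10$ ($a = 5 - - (-20 + 5 \left(-4 + 5\right)^{3}) = 5 - - (-20 + 5 \cdot 1^{3}) = 5 - - (-20 + 5 \cdot 1) = 5 - - (-20 + 5) = 5 - \left(-1\right) \left(-15\right) = 5 - 15 = -10$)
$a \left(-36\right) \left(-29\right) = \left(-10\right) \left(-36\right) \left(-29\right) = 360 \left(-29\right) = -10440$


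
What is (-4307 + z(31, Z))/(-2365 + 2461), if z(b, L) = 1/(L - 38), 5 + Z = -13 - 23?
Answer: -56709/1264 ≈ -44.865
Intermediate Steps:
Z = -41 (Z = -5 + (-13 - 23) = -5 - 36 = -41)
z(b, L) = 1/(-38 + L)
(-4307 + z(31, Z))/(-2365 + 2461) = (-4307 + 1/(-38 - 41))/(-2365 + 2461) = (-4307 + 1/(-79))/96 = (-4307 - 1/79)*(1/96) = -340254/79*1/96 = -56709/1264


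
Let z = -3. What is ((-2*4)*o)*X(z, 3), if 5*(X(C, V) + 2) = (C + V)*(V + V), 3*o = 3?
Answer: 16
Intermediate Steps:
o = 1 (o = (⅓)*3 = 1)
X(C, V) = -2 + 2*V*(C + V)/5 (X(C, V) = -2 + ((C + V)*(V + V))/5 = -2 + ((C + V)*(2*V))/5 = -2 + (2*V*(C + V))/5 = -2 + 2*V*(C + V)/5)
((-2*4)*o)*X(z, 3) = (-2*4*1)*(-2 + (⅖)*3² + (⅖)*(-3)*3) = (-8*1)*(-2 + (⅖)*9 - 18/5) = -8*(-2 + 18/5 - 18/5) = -8*(-2) = 16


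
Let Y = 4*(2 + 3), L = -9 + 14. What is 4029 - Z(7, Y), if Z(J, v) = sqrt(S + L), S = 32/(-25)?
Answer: 4029 - sqrt(93)/5 ≈ 4027.1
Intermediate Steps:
L = 5
Y = 20 (Y = 4*5 = 20)
S = -32/25 (S = 32*(-1/25) = -32/25 ≈ -1.2800)
Z(J, v) = sqrt(93)/5 (Z(J, v) = sqrt(-32/25 + 5) = sqrt(93/25) = sqrt(93)/5)
4029 - Z(7, Y) = 4029 - sqrt(93)/5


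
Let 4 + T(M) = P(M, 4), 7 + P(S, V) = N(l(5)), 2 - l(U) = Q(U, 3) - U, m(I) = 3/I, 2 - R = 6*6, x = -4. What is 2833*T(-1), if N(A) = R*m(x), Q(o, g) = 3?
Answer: 82157/2 ≈ 41079.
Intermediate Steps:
R = -34 (R = 2 - 6*6 = 2 - 1*36 = 2 - 36 = -34)
l(U) = -1 + U (l(U) = 2 - (3 - U) = 2 + (-3 + U) = -1 + U)
N(A) = 51/2 (N(A) = -102/(-4) = -102*(-1)/4 = -34*(-¾) = 51/2)
P(S, V) = 37/2 (P(S, V) = -7 + 51/2 = 37/2)
T(M) = 29/2 (T(M) = -4 + 37/2 = 29/2)
2833*T(-1) = 2833*(29/2) = 82157/2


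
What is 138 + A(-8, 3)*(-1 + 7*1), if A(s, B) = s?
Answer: 90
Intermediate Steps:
138 + A(-8, 3)*(-1 + 7*1) = 138 - 8*(-1 + 7*1) = 138 - 8*(-1 + 7) = 138 - 8*6 = 138 - 48 = 90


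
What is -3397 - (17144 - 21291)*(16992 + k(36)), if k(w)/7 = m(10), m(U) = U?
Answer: 70752717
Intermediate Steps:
k(w) = 70 (k(w) = 7*10 = 70)
-3397 - (17144 - 21291)*(16992 + k(36)) = -3397 - (17144 - 21291)*(16992 + 70) = -3397 - (-4147)*17062 = -3397 - 1*(-70756114) = -3397 + 70756114 = 70752717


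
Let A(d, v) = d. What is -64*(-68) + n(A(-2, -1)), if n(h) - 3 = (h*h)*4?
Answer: 4371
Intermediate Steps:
n(h) = 3 + 4*h² (n(h) = 3 + (h*h)*4 = 3 + h²*4 = 3 + 4*h²)
-64*(-68) + n(A(-2, -1)) = -64*(-68) + (3 + 4*(-2)²) = 4352 + (3 + 4*4) = 4352 + (3 + 16) = 4352 + 19 = 4371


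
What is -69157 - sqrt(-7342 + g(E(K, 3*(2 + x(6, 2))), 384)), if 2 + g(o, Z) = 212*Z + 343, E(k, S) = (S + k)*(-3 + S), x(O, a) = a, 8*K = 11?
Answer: -69157 - sqrt(74407) ≈ -69430.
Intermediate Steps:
K = 11/8 (K = (1/8)*11 = 11/8 ≈ 1.3750)
E(k, S) = (-3 + S)*(S + k)
g(o, Z) = 341 + 212*Z (g(o, Z) = -2 + (212*Z + 343) = -2 + (343 + 212*Z) = 341 + 212*Z)
-69157 - sqrt(-7342 + g(E(K, 3*(2 + x(6, 2))), 384)) = -69157 - sqrt(-7342 + (341 + 212*384)) = -69157 - sqrt(-7342 + (341 + 81408)) = -69157 - sqrt(-7342 + 81749) = -69157 - sqrt(74407)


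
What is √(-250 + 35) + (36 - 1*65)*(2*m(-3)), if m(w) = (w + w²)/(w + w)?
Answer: 58 + I*√215 ≈ 58.0 + 14.663*I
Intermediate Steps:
m(w) = (w + w²)/(2*w) (m(w) = (w + w²)/((2*w)) = (w + w²)*(1/(2*w)) = (w + w²)/(2*w))
√(-250 + 35) + (36 - 1*65)*(2*m(-3)) = √(-250 + 35) + (36 - 1*65)*(2*(½ + (½)*(-3))) = √(-215) + (36 - 65)*(2*(½ - 3/2)) = I*√215 - 58*(-1) = I*√215 - 29*(-2) = I*√215 + 58 = 58 + I*√215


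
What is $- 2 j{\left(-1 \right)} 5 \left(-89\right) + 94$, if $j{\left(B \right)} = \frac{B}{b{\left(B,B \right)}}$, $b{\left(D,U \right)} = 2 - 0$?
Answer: $-351$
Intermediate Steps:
$b{\left(D,U \right)} = 2$ ($b{\left(D,U \right)} = 2 + 0 = 2$)
$j{\left(B \right)} = \frac{B}{2}$
$- 2 j{\left(-1 \right)} 5 \left(-89\right) + 94 = - 2 \cdot \frac{1}{2} \left(-1\right) 5 \left(-89\right) + 94 = \left(-2\right) \left(- \frac{1}{2}\right) 5 \left(-89\right) + 94 = 1 \cdot 5 \left(-89\right) + 94 = 5 \left(-89\right) + 94 = -445 + 94 = -351$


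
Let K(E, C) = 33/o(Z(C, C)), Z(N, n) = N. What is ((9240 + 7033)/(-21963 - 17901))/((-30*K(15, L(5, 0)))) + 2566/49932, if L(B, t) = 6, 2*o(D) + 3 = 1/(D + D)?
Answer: 13344420611/262744580736 ≈ 0.050789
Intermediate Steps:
o(D) = -3/2 + 1/(4*D) (o(D) = -3/2 + 1/(2*(D + D)) = -3/2 + 1/(2*((2*D))) = -3/2 + (1/(2*D))/2 = -3/2 + 1/(4*D))
K(E, C) = 132*C/(1 - 6*C) (K(E, C) = 33/(((1 - 6*C)/(4*C))) = 33*(4*C/(1 - 6*C)) = 132*C/(1 - 6*C))
((9240 + 7033)/(-21963 - 17901))/((-30*K(15, L(5, 0)))) + 2566/49932 = ((9240 + 7033)/(-21963 - 17901))/((-(-3960)*6/(-1 + 6*6))) + 2566/49932 = (16273/(-39864))/((-(-3960)*6/(-1 + 36))) + 2566*(1/49932) = (16273*(-1/39864))/((-(-3960)*6/35)) + 1283/24966 = -16273/(39864*((-(-3960)*6/35))) + 1283/24966 = -16273/(39864*((-30*(-792/35)))) + 1283/24966 = -16273/(39864*4752/7) + 1283/24966 = -16273/39864*7/4752 + 1283/24966 = -113911/189433728 + 1283/24966 = 13344420611/262744580736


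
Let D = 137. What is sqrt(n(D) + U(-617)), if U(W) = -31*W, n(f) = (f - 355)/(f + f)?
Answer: sqrt(358979730)/137 ≈ 138.30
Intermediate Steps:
n(f) = (-355 + f)/(2*f) (n(f) = (-355 + f)/((2*f)) = (-355 + f)*(1/(2*f)) = (-355 + f)/(2*f))
sqrt(n(D) + U(-617)) = sqrt((1/2)*(-355 + 137)/137 - 31*(-617)) = sqrt((1/2)*(1/137)*(-218) + 19127) = sqrt(-109/137 + 19127) = sqrt(2620290/137) = sqrt(358979730)/137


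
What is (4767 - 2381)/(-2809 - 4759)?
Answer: -1193/3784 ≈ -0.31527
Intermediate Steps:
(4767 - 2381)/(-2809 - 4759) = 2386/(-7568) = 2386*(-1/7568) = -1193/3784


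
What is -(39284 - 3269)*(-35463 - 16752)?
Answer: 1880523225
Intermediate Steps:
-(39284 - 3269)*(-35463 - 16752) = -36015*(-52215) = -1*(-1880523225) = 1880523225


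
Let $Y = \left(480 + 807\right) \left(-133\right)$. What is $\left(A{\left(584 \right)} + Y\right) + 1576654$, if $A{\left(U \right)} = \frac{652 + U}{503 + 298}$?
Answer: $\frac{375264373}{267} \approx 1.4055 \cdot 10^{6}$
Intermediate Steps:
$A{\left(U \right)} = \frac{652}{801} + \frac{U}{801}$ ($A{\left(U \right)} = \frac{652 + U}{801} = \left(652 + U\right) \frac{1}{801} = \frac{652}{801} + \frac{U}{801}$)
$Y = -171171$ ($Y = 1287 \left(-133\right) = -171171$)
$\left(A{\left(584 \right)} + Y\right) + 1576654 = \left(\left(\frac{652}{801} + \frac{1}{801} \cdot 584\right) - 171171\right) + 1576654 = \left(\left(\frac{652}{801} + \frac{584}{801}\right) - 171171\right) + 1576654 = \left(\frac{412}{267} - 171171\right) + 1576654 = - \frac{45702245}{267} + 1576654 = \frac{375264373}{267}$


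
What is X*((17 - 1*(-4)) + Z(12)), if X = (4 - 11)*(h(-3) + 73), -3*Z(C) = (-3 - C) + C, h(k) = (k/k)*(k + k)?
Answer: -10318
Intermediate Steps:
h(k) = 2*k (h(k) = 1*(2*k) = 2*k)
Z(C) = 1 (Z(C) = -((-3 - C) + C)/3 = -⅓*(-3) = 1)
X = -469 (X = (4 - 11)*(2*(-3) + 73) = -7*(-6 + 73) = -7*67 = -469)
X*((17 - 1*(-4)) + Z(12)) = -469*((17 - 1*(-4)) + 1) = -469*((17 + 4) + 1) = -469*(21 + 1) = -469*22 = -10318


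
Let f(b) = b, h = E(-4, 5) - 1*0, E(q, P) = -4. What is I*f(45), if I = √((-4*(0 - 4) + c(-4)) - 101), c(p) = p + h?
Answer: 45*I*√93 ≈ 433.96*I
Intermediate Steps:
h = -4 (h = -4 - 1*0 = -4 + 0 = -4)
c(p) = -4 + p (c(p) = p - 4 = -4 + p)
I = I*√93 (I = √((-4*(0 - 4) + (-4 - 4)) - 101) = √((-4*(-4) - 8) - 101) = √((16 - 8) - 101) = √(8 - 101) = √(-93) = I*√93 ≈ 9.6436*I)
I*f(45) = (I*√93)*45 = 45*I*√93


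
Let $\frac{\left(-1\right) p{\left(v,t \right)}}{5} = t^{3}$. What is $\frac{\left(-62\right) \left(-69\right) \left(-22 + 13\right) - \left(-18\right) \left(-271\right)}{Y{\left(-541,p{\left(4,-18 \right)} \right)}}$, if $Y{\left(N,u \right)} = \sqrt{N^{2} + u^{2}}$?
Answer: $- \frac{43380 \sqrt{850598281}}{850598281} \approx -1.4874$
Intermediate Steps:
$p{\left(v,t \right)} = - 5 t^{3}$
$\frac{\left(-62\right) \left(-69\right) \left(-22 + 13\right) - \left(-18\right) \left(-271\right)}{Y{\left(-541,p{\left(4,-18 \right)} \right)}} = \frac{\left(-62\right) \left(-69\right) \left(-22 + 13\right) - \left(-18\right) \left(-271\right)}{\sqrt{\left(-541\right)^{2} + \left(- 5 \left(-18\right)^{3}\right)^{2}}} = \frac{4278 \left(-9\right) - 4878}{\sqrt{292681 + \left(\left(-5\right) \left(-5832\right)\right)^{2}}} = \frac{-38502 - 4878}{\sqrt{292681 + 29160^{2}}} = - \frac{43380}{\sqrt{292681 + 850305600}} = - \frac{43380}{\sqrt{850598281}} = - 43380 \frac{\sqrt{850598281}}{850598281} = - \frac{43380 \sqrt{850598281}}{850598281}$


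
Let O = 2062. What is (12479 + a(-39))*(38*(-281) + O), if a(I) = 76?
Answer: -108173880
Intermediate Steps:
(12479 + a(-39))*(38*(-281) + O) = (12479 + 76)*(38*(-281) + 2062) = 12555*(-10678 + 2062) = 12555*(-8616) = -108173880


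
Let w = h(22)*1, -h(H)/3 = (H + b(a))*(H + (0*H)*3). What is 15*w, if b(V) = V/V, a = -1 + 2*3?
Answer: -22770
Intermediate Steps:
a = 5 (a = -1 + 6 = 5)
b(V) = 1
h(H) = -3*H*(1 + H) (h(H) = -3*(H + 1)*(H + (0*H)*3) = -3*(1 + H)*(H + 0*3) = -3*(1 + H)*(H + 0) = -3*(1 + H)*H = -3*H*(1 + H))
w = -1518 (w = -3*22*(1 + 22)*1 = -3*22*23*1 = -1518*1 = -1518)
15*w = 15*(-1518) = -22770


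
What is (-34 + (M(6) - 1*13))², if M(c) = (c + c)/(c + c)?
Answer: 2116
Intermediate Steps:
M(c) = 1 (M(c) = (2*c)/((2*c)) = (2*c)*(1/(2*c)) = 1)
(-34 + (M(6) - 1*13))² = (-34 + (1 - 1*13))² = (-34 + (1 - 13))² = (-34 - 12)² = (-46)² = 2116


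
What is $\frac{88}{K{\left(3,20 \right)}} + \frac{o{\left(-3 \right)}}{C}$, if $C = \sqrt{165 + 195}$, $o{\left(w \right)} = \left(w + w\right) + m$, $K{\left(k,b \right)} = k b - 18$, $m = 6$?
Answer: $\frac{44}{21} \approx 2.0952$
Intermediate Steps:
$K{\left(k,b \right)} = -18 + b k$ ($K{\left(k,b \right)} = b k - 18 = -18 + b k$)
$o{\left(w \right)} = 6 + 2 w$ ($o{\left(w \right)} = \left(w + w\right) + 6 = 2 w + 6 = 6 + 2 w$)
$C = 6 \sqrt{10}$ ($C = \sqrt{360} = 6 \sqrt{10} \approx 18.974$)
$\frac{88}{K{\left(3,20 \right)}} + \frac{o{\left(-3 \right)}}{C} = \frac{88}{-18 + 20 \cdot 3} + \frac{6 + 2 \left(-3\right)}{6 \sqrt{10}} = \frac{88}{-18 + 60} + \left(6 - 6\right) \frac{\sqrt{10}}{60} = \frac{88}{42} + 0 \frac{\sqrt{10}}{60} = 88 \cdot \frac{1}{42} + 0 = \frac{44}{21} + 0 = \frac{44}{21}$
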